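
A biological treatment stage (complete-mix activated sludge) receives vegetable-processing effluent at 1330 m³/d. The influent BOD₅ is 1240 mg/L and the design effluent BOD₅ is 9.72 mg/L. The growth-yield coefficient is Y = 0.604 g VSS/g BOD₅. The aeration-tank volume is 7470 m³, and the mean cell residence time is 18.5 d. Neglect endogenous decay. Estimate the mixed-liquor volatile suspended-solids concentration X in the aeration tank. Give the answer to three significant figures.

X ≈ 2450 mg/L

X = Y·Q·ΔS·θ_c / V = 0.604 × 1330 × (1240 − 9.72) × 18.5 / 7470 = 2448 mg/L.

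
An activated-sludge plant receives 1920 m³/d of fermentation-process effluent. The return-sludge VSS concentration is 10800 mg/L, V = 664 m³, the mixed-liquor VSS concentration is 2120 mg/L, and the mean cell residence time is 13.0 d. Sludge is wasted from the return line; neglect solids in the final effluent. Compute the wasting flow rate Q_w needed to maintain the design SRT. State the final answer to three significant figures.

Q_w ≈ 10.0 m³/d

Q_w = (V·X)/(θ_c X_r) = 664.0 × 2120 / (13.0 × 10800) = 10.03 m³/d.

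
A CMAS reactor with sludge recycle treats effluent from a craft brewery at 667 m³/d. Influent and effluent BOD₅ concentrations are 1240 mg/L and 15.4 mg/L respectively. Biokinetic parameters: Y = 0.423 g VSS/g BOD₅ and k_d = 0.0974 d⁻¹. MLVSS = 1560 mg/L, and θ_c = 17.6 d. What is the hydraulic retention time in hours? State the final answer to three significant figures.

τ ≈ 51.7 h

From the SRT design equation V = Y Q (S₀−S) θ_c / [X (1 + k_d θ_c)] = 0.423 × 667 × (1240 − 15.4) × 17.6 / [1560 × (1 + 0.0974 × 17.6)] = 6.08×10^6 / 4234 = 1436 m³.
τ = V/Q = 1436/667 = 2.153 d, or 51.68 h.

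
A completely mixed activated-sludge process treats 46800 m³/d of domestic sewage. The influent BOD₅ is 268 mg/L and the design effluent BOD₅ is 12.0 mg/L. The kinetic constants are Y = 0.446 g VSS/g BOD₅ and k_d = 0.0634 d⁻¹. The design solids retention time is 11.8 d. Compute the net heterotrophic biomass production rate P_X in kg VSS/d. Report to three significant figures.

Y_obs = Y / (1 + k_d θ_c) = 0.446 / (1 + 0.0634 × 11.8) = 0.446 / 1.748 = 0.2551.
ΔS = 268 − 12.0 = 256.0 mg/L, so the substrate removal rate is 46800 × 256.0/1000 = 11981 kg BOD₅/d.
So the net sludge growth is P_X = 0.2551 × 11981 = 3057 kg VSS/d.

P_X ≈ 3060 kg VSS/d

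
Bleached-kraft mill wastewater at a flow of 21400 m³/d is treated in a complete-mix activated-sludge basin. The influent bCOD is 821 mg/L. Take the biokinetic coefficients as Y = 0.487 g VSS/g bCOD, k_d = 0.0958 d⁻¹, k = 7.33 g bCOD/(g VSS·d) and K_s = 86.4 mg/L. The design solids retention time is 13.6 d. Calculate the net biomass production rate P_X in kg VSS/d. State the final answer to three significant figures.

For a completely mixed reactor with recycle the Lawrence–McCarty relation gives S = K_s·(1 + k_d·θ_c) / [θ_c·(Y·k − k_d) − 1] = 86.4 × (1 + 0.0958 × 13.6) / [13.6 × (0.487 × 7.33 − 0.0958) − 1] = 199.0 / 46.25 = 4.302 mg/L.
The observed yield is Y_obs = Y/(1 + k_d·θ_c) = 0.487 / (1 + 0.0958 × 13.6) = 0.487 / 2.303 = 0.2115 g VSS per g bCOD removed.
Substrate removed = Q·(S₀ − S) = 21400 m³/d × (821 − 4.30) g/m³ = 1.75×10^7 g/d = 17477 kg/d.
P_X = Y_obs · Q(S₀ − S) = 0.2115 × 17477 = 3696 kg VSS/d.

P_X ≈ 3700 kg VSS/d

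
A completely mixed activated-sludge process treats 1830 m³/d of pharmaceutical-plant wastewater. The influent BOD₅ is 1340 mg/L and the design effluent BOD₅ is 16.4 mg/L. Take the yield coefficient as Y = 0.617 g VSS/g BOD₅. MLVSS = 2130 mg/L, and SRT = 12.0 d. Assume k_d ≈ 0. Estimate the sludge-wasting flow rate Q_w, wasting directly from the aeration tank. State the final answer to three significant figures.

Q_w ≈ 702 m³/d

Biomass mass balance (decay neglected): V·X = Y·Q·(S₀ − S)·θ_c, so V = 0.617 × 1830 × (1340 − 16.4) × 12.0 / 2130 = 8420 m³.
Wasting from the aeration tank: Q_w = V / θ_c = 8420 / 12.0 = 701.6 m³/d.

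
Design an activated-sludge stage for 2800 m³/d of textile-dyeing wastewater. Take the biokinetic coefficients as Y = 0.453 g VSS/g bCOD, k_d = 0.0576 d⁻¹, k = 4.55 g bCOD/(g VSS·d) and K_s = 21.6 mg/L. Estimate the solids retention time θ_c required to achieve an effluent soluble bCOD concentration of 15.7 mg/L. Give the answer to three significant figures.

θ_c ≈ 1.23 d

Specific growth rate at S = 15.7 mg/L: μ = YkS/(K_s+S) = 0.453·4.55·15.7/(21.6+15.7) = 0.8676 d⁻¹.
Then 1/θ_c = μ − k_d = 0.8676 − 0.0576 = 0.8100 d⁻¹, giving θ_c = 1.235 d.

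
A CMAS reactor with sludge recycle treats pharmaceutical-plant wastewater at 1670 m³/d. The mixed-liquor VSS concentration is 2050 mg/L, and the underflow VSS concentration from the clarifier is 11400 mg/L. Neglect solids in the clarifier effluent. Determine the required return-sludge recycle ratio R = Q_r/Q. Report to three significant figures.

Solids balance on the clarifier gives (1+R)X = R·X_r, so R = X/(X_r − X) = 2050 / (11400 − 2050) = 0.2193.

R ≈ 0.219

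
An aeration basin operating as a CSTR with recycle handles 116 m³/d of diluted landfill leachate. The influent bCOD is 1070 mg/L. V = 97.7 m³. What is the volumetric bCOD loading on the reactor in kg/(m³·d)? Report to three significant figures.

Applied bCOD load per unit volume = Q·S₀/V = (116 × 1070/1000)/97.70 = 1.270 kg bCOD·m⁻³·d⁻¹.

L_v ≈ 1.27 kg bCOD/(m³·d)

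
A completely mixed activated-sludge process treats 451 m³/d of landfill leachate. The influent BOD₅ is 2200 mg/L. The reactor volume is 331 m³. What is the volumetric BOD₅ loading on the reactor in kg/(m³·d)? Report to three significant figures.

L_v ≈ 3.00 kg BOD₅/(m³·d)

Applied BOD₅ load per unit volume = Q·S₀/V = (451 × 2200/1000)/331.0 = 2.998 kg BOD₅·m⁻³·d⁻¹.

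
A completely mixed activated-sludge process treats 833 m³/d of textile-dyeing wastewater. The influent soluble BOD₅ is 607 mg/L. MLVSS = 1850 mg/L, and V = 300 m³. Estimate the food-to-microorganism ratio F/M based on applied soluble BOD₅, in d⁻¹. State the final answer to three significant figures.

F/M = applied load / biomass = Q·S₀/(V·X) = 833 × 607 / (300.0 × 1850) = 0.9110 d⁻¹.

F/M ≈ 0.911 d⁻¹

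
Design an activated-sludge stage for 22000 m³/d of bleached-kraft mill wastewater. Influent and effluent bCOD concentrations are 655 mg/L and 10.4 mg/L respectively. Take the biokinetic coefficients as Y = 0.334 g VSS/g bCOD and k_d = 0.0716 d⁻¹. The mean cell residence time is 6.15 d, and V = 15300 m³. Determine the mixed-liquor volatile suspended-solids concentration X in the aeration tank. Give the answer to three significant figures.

X = Y·Q·ΔS·θ_c / [V·(1 + k_d θ_c)] = 0.334 × 22000 × (655 − 10.4) × 6.15 / [15300 × (1 + 0.0716 × 6.15)] = 1322 mg/L.

X ≈ 1320 mg/L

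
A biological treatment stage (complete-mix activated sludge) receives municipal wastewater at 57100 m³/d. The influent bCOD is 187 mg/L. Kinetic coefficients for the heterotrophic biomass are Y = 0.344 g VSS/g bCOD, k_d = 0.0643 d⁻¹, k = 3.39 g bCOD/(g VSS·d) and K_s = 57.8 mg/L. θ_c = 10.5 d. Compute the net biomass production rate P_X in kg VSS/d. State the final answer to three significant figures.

P_X ≈ 2090 kg VSS/d

Effluent substrate depends only on kinetics and SRT: S = K_s(1 + k_d θ_c) / [θ_c(Yk − k_d) − 1] = 57.8 × (1 + 0.0643 × 10.5) / [10.5 × (0.344 × 3.39 − 0.0643) − 1] = 96.82 / 10.57 = 9.161 mg/L.
Observed yield with endogenous decay: Y_obs = Y / (1 + k_d·θ_c) = 0.344 / (1 + 0.0643 × 10.5) = 0.344 / 1.675 = 0.2054 g VSS/g bCOD.
Q·(S₀ − S) = 57100 × (187 − 9.16) × 10⁻³ = 10155 kg/d removed.
So the net sludge growth is P_X = 0.2054 × 10155 = 2085 kg VSS/d.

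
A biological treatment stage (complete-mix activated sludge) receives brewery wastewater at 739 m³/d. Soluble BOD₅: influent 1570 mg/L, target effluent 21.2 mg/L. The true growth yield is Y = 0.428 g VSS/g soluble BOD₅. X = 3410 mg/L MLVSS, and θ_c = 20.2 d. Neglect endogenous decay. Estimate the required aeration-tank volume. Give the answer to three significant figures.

V·X = Y·Q·ΔS·θ_c gives V = 0.428 × 739 × (1570 − 21.2) × 20.2 / 3410 = 2902 m³.

V ≈ 2900 m³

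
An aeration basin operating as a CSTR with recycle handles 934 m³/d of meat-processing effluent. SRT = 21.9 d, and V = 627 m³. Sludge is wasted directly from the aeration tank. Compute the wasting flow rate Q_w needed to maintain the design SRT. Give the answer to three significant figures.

Q_w ≈ 28.6 m³/d

For wasting at MLVSS concentration, Q_w = V/θ_c = 627.0/21.9 = 28.63 m³/d.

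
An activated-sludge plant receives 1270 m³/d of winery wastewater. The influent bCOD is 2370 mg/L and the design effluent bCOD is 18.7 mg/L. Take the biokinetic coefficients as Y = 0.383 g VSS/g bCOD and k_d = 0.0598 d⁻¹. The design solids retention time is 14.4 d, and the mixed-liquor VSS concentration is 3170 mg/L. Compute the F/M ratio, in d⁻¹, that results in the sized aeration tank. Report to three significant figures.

Rearranging the biomass balance for a CMAS with decay, V = Y·Q·ΔS·θ_c / [X·(1+k_d θ_c)] = 0.383 × 1270 × (2370 − 18.7) × 14.4 / [3170 × (1 + 0.0598 × 14.4)] = 1.65×10^7 / 5900 = 2792 m³.
Food-to-microorganism ratio F/M = Q S₀ / (V X) = 1270 × 2370 / (2792 × 3170) = 0.3401 d⁻¹.

F/M ≈ 0.340 d⁻¹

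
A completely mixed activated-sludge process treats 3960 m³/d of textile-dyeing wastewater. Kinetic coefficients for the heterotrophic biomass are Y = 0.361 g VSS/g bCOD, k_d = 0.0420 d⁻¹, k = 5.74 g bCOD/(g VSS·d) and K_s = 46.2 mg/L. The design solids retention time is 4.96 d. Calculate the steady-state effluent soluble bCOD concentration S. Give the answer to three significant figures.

S ≈ 6.16 mg/L

Effluent substrate depends only on kinetics and SRT: S = K_s(1 + k_d θ_c) / [θ_c(Yk − k_d) − 1] = 46.2 × (1 + 0.0420 × 4.96) / [4.96 × (0.361 × 5.74 − 0.0420) − 1] = 55.82 / 9.069 = 6.155 mg/L.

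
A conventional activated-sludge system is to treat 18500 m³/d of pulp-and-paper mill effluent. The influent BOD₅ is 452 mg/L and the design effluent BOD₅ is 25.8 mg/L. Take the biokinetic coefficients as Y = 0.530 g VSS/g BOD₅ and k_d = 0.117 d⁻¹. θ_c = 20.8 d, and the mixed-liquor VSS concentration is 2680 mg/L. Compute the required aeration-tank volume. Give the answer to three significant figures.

V ≈ 9450 m³

From the SRT design equation V = Y Q (S₀−S) θ_c / [X (1 + k_d θ_c)] = 0.530 × 18500 × (452 − 25.8) × 20.8 / [2680 × (1 + 0.117 × 20.8)] = 8.69×10^7 / 9202 = 9446 m³.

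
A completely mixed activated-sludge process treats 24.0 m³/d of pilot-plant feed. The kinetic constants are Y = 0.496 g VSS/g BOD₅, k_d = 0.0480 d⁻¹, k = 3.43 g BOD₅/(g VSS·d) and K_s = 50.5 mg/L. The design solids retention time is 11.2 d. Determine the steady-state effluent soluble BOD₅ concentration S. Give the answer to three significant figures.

From the Monod/SRT balance for a CMAS, S = K_s·(1+k_d θ_c)/[θ_c·(Y k − k_d) − 1] = 50.5 × (1 + 0.0480 × 11.2) / [11.2 × (0.496 × 3.43 − 0.0480) − 1] = 77.65 / 17.52 = 4.433 mg/L.

S ≈ 4.43 mg/L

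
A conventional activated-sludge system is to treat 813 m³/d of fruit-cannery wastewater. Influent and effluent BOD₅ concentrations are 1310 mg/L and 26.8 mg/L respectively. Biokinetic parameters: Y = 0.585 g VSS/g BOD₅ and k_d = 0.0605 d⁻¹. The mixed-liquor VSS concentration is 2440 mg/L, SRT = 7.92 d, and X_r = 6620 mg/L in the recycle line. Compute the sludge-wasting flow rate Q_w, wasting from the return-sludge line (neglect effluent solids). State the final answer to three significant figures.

From the SRT design equation V = Y Q (S₀−S) θ_c / [X (1 + k_d θ_c)] = 0.585 × 813 × (1310 − 26.8) × 7.92 / [2440 × (1 + 0.0605 × 7.92)] = 4.83×10^6 / 3609 = 1339 m³.
Q_w = (V·X)/(θ_c X_r) = 1339 × 2440 / (7.92 × 6620) = 62.33 m³/d.

Q_w ≈ 62.3 m³/d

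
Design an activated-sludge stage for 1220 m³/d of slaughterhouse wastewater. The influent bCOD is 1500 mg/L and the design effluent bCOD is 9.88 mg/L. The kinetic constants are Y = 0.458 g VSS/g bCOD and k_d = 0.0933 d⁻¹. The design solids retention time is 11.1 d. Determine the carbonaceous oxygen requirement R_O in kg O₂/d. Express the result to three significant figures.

Correct the yield for decay: Y_obs = Y/(1 + k_d θ_c) = 0.458 / (1 + 0.0933 × 11.1) = 0.458 / 2.036 = 0.2250.
Mass of bCOD removed per day: Q(S₀ − S) = 1220 × 1490 g/m³ = 1818 kg/d.
Biomass synthesised: P_X = Y_obs × 1818 = 409.0 kg VSS/d.
R_O = Q·ΔS − 1.42 P_X = 1818 − 580.8 = 1237 kg O₂/d.

R_O ≈ 1240 kg O₂/d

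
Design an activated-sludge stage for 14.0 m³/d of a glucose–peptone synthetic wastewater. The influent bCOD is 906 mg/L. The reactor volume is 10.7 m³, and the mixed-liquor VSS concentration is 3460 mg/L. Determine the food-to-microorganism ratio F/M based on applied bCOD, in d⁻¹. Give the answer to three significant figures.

F/M ≈ 0.343 d⁻¹

F/M = Q·S₀ / (V·X) = 14.0 × 906 / (10.70 × 3460) = 0.3426 g bCOD·(g VSS·d)⁻¹.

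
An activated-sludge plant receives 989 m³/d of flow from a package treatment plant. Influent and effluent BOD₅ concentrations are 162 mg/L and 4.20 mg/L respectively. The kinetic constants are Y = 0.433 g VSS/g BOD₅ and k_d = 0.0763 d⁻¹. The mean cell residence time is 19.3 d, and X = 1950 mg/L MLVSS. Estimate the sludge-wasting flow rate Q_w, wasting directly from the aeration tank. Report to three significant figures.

Rearranging the biomass balance for a CMAS with decay, V = Y·Q·ΔS·θ_c / [X·(1+k_d θ_c)] = 0.433 × 989 × (162 − 4.20) × 19.3 / [1950 × (1 + 0.0763 × 19.3)] = 1.3×10^6 / 4822 = 270.5 m³.
Wasting from the aeration tank: Q_w = V / θ_c = 270.5 / 19.3 = 14.02 m³/d.

Q_w ≈ 14.0 m³/d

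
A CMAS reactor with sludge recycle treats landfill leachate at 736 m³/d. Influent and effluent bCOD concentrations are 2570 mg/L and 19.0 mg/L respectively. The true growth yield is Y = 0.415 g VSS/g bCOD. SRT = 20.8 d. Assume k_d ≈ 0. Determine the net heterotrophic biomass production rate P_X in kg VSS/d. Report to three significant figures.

With endogenous decay neglected, the observed yield equals the true yield: Y_obs = Y = 0.415 g VSS/g bCOD.
Mass of bCOD removed per day: Q(S₀ − S) = 736 × 2551 g/m³ = 1878 kg/d.
P_X = Y_obs · Q(S₀ − S) = 0.4150 × 1878 = 779.2 kg VSS/d.

P_X ≈ 779 kg VSS/d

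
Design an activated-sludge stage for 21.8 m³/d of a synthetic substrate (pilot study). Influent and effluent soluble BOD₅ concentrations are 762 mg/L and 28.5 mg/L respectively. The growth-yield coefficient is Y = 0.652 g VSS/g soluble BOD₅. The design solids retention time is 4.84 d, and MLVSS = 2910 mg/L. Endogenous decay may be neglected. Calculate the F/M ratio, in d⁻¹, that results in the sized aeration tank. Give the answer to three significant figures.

F/M ≈ 0.329 d⁻¹

Biomass mass balance (decay neglected): V·X = Y·Q·(S₀ − S)·θ_c, so V = 0.652 × 21.8 × (762 − 28.5) × 4.84 / 2910 = 17.34 m³.
Food-to-microorganism ratio F/M = Q S₀ / (V X) = 21.8 × 762 / (17.34 × 2910) = 0.3292 d⁻¹.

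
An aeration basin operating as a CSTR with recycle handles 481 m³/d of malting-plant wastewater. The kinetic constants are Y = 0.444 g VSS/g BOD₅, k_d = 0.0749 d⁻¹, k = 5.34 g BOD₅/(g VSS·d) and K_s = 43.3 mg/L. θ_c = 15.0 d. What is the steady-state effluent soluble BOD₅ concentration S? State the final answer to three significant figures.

S ≈ 2.75 mg/L

Effluent substrate depends only on kinetics and SRT: S = K_s(1 + k_d θ_c) / [θ_c(Yk − k_d) − 1] = 43.3 × (1 + 0.0749 × 15.0) / [15.0 × (0.444 × 5.34 − 0.0749) − 1] = 91.95 / 33.44 = 2.750 mg/L.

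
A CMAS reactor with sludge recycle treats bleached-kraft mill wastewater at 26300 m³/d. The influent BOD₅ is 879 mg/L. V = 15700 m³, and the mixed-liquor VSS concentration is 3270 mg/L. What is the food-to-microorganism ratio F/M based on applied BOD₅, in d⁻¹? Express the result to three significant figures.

F/M = applied load / biomass = Q·S₀/(V·X) = 26300 × 879 / (15700 × 3270) = 0.4503 d⁻¹.

F/M ≈ 0.450 d⁻¹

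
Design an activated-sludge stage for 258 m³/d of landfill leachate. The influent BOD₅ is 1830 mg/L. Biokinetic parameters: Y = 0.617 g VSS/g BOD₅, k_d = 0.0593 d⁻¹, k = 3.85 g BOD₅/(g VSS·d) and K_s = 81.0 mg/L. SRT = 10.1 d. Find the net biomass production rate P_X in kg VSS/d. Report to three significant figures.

P_X ≈ 182 kg VSS/d

For a completely mixed reactor with recycle the Lawrence–McCarty relation gives S = K_s·(1 + k_d·θ_c) / [θ_c·(Y·k − k_d) − 1] = 81.0 × (1 + 0.0593 × 10.1) / [10.1 × (0.617 × 3.85 − 0.0593) − 1] = 129.5 / 22.39 = 5.784 mg/L.
Observed yield with endogenous decay: Y_obs = Y / (1 + k_d·θ_c) = 0.617 / (1 + 0.0593 × 10.1) = 0.617 / 1.599 = 0.3859 g VSS/g BOD₅.
Q·(S₀ − S) = 258 × (1830 − 5.78) × 10⁻³ = 470.6 kg/d removed.
Biomass produced: P_X = Y_obs·Q·ΔS = 0.3859 × 470.6 ≈ 181.6 kg VSS/d.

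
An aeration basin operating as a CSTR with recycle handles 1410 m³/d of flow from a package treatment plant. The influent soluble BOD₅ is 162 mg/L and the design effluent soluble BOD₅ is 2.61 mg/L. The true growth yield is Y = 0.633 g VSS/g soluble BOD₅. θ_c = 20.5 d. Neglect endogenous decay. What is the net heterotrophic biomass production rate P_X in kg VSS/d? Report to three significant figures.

P_X ≈ 142 kg VSS/d

No decay correction is needed, so Y_obs = Y = 0.633.
ΔS = 162 − 2.61 = 159.4 mg/L, so the substrate removal rate is 1410 × 159.4/1000 = 224.7 kg soluble BOD₅/d.
P_X = Y_obs · Q(S₀ − S) = 0.6330 × 224.7 = 142.3 kg VSS/d.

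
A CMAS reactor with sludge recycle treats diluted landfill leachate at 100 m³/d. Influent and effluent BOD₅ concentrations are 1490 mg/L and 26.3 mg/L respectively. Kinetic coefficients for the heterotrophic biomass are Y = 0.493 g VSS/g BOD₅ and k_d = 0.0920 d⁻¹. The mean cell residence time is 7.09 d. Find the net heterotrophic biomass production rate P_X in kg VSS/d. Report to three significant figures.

Observed yield with endogenous decay: Y_obs = Y / (1 + k_d·θ_c) = 0.493 / (1 + 0.0920 × 7.09) = 0.493 / 1.652 = 0.2984 g VSS/g BOD₅.
Substrate removed = Q·(S₀ − S) = 100 m³/d × (1490 − 26.3) g/m³ = 1.46×10^5 g/d = 146.4 kg/d.
So the net sludge growth is P_X = 0.2984 × 146.4 = 43.67 kg VSS/d.

P_X ≈ 43.7 kg VSS/d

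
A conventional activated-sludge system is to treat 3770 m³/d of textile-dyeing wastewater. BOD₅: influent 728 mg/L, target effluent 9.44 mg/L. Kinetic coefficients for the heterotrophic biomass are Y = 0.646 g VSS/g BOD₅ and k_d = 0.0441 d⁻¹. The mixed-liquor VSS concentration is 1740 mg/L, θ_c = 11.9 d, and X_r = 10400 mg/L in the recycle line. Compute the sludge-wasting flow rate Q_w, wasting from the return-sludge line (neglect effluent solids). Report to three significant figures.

From the SRT design equation V = Y Q (S₀−S) θ_c / [X (1 + k_d θ_c)] = 0.646 × 3770 × (728 − 9.44) × 11.9 / [1740 × (1 + 0.0441 × 11.9)] = 2.08×10^7 / 2653 = 7849 m³.
Q_w = (V·X)/(θ_c X_r) = 7849 × 1740 / (11.9 × 10400) = 110.4 m³/d.

Q_w ≈ 110 m³/d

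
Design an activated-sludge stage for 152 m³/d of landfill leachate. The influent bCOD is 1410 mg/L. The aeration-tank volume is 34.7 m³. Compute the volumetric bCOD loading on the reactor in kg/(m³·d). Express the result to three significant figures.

Volumetric loading L_v = Q·S₀ / V = 152 × 1410 g/m³ / 34.70 m³ = 6176 g/(m³·d) = 6.176 kg bCOD/(m³·d).

L_v ≈ 6.18 kg bCOD/(m³·d)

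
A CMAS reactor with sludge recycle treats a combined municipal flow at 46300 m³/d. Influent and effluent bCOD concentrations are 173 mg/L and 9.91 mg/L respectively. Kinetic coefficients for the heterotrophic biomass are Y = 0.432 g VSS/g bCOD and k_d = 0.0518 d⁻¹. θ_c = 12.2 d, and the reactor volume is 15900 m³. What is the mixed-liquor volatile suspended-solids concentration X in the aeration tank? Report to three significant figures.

X ≈ 1530 mg/L

Solving the biomass balance for X: X = Y Q (S₀−S) θ_c / [V (1+k_d θ_c)] = 0.432 × 46300 × (173 − 9.91) × 12.2 / [15900 × (1 + 0.0518 × 12.2)] = 1534 mg/L.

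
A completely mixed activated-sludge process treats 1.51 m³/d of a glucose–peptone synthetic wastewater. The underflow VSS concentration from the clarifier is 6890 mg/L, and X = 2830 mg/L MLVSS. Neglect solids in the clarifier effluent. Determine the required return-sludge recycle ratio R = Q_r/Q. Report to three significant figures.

R ≈ 0.697

Solids balance on the clarifier gives (1+R)X = R·X_r, so R = X/(X_r − X) = 2830 / (6890 − 2830) = 0.6970.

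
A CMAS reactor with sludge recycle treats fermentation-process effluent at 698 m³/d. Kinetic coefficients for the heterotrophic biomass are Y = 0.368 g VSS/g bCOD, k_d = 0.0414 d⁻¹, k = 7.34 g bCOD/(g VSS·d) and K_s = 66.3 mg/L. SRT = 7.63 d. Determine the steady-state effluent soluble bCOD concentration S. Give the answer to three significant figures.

S ≈ 4.52 mg/L

From the Monod/SRT balance for a CMAS, S = K_s·(1+k_d θ_c)/[θ_c·(Y k − k_d) − 1] = 66.3 × (1 + 0.0414 × 7.63) / [7.63 × (0.368 × 7.34 − 0.0414) − 1] = 87.24 / 19.29 = 4.522 mg/L.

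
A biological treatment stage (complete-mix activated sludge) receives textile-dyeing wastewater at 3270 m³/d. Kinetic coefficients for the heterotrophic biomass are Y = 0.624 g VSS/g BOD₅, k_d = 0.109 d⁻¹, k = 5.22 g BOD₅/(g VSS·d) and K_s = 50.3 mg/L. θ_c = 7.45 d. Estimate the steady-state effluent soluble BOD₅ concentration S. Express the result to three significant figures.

Effluent substrate depends only on kinetics and SRT: S = K_s(1 + k_d θ_c) / [θ_c(Yk − k_d) − 1] = 50.3 × (1 + 0.109 × 7.45) / [7.45 × (0.624 × 5.22 − 0.109) − 1] = 91.15 / 22.45 = 4.059 mg/L.

S ≈ 4.06 mg/L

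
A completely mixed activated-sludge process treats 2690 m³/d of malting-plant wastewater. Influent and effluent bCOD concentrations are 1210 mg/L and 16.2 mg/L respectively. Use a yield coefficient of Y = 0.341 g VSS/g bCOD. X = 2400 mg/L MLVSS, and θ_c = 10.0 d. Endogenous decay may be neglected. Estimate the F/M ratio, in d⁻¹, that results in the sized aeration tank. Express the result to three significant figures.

F/M ≈ 0.297 d⁻¹

V·X = Y·Q·ΔS·θ_c gives V = 0.341 × 2690 × (1210 − 16.2) × 10.0 / 2400 = 4563 m³.
F/M = applied load / biomass = Q·S₀/(V·X) = 2690 × 1210 / (4563 × 2400) = 0.2972 d⁻¹.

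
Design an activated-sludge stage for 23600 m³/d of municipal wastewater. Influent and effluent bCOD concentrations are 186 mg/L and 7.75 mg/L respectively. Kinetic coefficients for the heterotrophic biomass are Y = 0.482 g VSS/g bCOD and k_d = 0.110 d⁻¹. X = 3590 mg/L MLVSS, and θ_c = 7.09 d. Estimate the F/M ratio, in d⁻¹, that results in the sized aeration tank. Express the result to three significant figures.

F/M ≈ 0.543 d⁻¹

Steady-state biomass mass balance: V·X·(1 + k_d·θ_c) = Y·Q·(S₀ − S)·θ_c, so V = 0.482 × 23600 × (186 − 7.75) × 7.09 / [3590 × (1 + 0.110 × 7.09)] = 1.44×10^7 / 6390 = 2250 m³.
F/M = Q·S₀ / (V·X) = 23600 × 186 / (2250 × 3590) = 0.5435 g bCOD·(g VSS·d)⁻¹.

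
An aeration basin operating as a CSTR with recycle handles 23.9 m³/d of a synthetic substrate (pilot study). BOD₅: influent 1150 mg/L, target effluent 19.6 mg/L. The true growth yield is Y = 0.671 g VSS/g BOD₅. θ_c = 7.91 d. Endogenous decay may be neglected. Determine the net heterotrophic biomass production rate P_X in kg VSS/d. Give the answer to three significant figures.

Since k_d ≈ 0, Y_obs = Y = 0.671 g VSS/g BOD₅.
ΔS = 1150 − 19.6 = 1130 mg/L, so the substrate removal rate is 23.9 × 1130/1000 = 27.02 kg BOD₅/d.
Net biomass production P_X = Y_obs × Q·(S₀ − S) = 0.6710 × 27.02 = 18.13 kg VSS/d.

P_X ≈ 18.1 kg VSS/d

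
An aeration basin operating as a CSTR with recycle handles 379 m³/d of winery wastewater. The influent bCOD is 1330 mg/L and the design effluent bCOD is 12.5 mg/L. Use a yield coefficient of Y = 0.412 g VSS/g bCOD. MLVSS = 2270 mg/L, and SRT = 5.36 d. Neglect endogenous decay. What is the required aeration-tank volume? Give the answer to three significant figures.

V ≈ 486 m³

Biomass mass balance (decay neglected): V·X = Y·Q·(S₀ − S)·θ_c, so V = 0.412 × 379 × (1330 − 12.5) × 5.36 / 2270 = 485.8 m³.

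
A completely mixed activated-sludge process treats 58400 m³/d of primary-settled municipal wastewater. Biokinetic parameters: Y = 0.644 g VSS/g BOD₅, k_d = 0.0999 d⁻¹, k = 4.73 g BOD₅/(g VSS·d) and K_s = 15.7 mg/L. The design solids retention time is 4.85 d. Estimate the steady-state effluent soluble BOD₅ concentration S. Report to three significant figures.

From the Monod/SRT balance for a CMAS, S = K_s·(1+k_d θ_c)/[θ_c·(Y k − k_d) − 1] = 15.7 × (1 + 0.0999 × 4.85) / [4.85 × (0.644 × 4.73 − 0.0999) − 1] = 23.31 / 13.29 = 1.754 mg/L.

S ≈ 1.75 mg/L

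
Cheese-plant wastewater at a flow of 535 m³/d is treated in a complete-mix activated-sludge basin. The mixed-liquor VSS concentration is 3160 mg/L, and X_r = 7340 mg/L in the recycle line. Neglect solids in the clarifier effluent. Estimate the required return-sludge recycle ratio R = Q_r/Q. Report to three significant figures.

Mass balance around the secondary clarifier (neglecting effluent solids): R = X / (X_r − X) = 3160 / (7340 − 3160) = 0.7560.

R ≈ 0.756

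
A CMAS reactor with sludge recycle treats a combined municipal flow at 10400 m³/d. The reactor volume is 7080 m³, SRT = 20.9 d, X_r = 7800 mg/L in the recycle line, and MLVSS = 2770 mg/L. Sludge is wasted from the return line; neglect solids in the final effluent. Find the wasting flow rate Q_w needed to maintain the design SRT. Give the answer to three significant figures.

Q_w ≈ 120 m³/d

Wasting from the return line (neglecting effluent solids): Q_w = V·X / (θ_c·X_r) = 7080 × 2770 / (20.9 × 7800) = 120.3 m³/d.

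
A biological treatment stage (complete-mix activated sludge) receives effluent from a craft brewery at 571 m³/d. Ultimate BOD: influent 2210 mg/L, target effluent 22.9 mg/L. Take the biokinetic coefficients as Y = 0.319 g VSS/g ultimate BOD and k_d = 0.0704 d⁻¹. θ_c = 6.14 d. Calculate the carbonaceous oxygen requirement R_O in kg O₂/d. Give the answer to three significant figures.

Correct the yield for decay: Y_obs = Y/(1 + k_d θ_c) = 0.319 / (1 + 0.0704 × 6.14) = 0.319 / 1.432 = 0.2227.
Mass of ultimate BOD removed per day: Q(S₀ − S) = 571 × 2187 g/m³ = 1249 kg/d.
Net sludge production P_X = 0.2227 × 1249 = 278.1 kg VSS/d.
R_O = Q·ΔS − 1.42 P_X = 1249 − 395.0 = 853.9 kg O₂/d.

R_O ≈ 854 kg O₂/d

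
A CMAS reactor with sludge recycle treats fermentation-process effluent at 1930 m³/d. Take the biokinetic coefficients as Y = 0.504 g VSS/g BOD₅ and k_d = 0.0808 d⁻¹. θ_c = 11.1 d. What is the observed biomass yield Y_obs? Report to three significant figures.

Y_obs ≈ 0.266 g VSS/g BOD₅

The observed yield is Y_obs = Y/(1 + k_d·θ_c) = 0.504 / (1 + 0.0808 × 11.1) = 0.504 / 1.897 = 0.2657 g VSS per g BOD₅ removed.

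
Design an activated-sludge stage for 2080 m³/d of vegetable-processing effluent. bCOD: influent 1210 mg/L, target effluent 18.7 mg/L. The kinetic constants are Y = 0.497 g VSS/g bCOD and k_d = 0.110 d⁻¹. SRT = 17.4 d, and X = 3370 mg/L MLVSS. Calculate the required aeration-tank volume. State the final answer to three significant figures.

V ≈ 2180 m³

Rearranging the biomass balance for a CMAS with decay, V = Y·Q·ΔS·θ_c / [X·(1+k_d θ_c)] = 0.497 × 2080 × (1210 − 18.7) × 17.4 / [3370 × (1 + 0.110 × 17.4)] = 2.14×10^7 / 9820 = 2182 m³.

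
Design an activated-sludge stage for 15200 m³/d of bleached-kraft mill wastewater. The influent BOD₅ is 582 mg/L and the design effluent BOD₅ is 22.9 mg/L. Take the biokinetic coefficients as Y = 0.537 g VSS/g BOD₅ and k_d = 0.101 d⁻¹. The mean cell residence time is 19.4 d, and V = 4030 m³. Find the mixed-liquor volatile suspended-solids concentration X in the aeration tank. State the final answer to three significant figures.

Solving the biomass balance for X: X = Y Q (S₀−S) θ_c / [V (1+k_d θ_c)] = 0.537 × 15200 × (582 − 22.9) × 19.4 / [4030 × (1 + 0.101 × 19.4)] = 7423 mg/L.

X ≈ 7420 mg/L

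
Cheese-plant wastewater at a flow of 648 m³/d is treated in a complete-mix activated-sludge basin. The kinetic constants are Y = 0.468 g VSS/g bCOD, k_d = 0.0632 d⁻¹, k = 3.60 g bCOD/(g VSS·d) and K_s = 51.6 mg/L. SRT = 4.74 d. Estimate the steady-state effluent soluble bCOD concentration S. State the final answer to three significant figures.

For a completely mixed reactor with recycle the Lawrence–McCarty relation gives S = K_s·(1 + k_d·θ_c) / [θ_c·(Y·k − k_d) − 1] = 51.6 × (1 + 0.0632 × 4.74) / [4.74 × (0.468 × 3.60 − 0.0632) − 1] = 67.06 / 6.686 = 10.03 mg/L.

S ≈ 10.0 mg/L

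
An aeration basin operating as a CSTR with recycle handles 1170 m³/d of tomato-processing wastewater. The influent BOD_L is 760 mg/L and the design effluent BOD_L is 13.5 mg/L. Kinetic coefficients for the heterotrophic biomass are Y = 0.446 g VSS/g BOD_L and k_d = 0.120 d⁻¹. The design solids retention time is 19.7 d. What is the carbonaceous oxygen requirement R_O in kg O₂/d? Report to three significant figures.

R_O ≈ 709 kg O₂/d

Correct the yield for decay: Y_obs = Y/(1 + k_d θ_c) = 0.446 / (1 + 0.120 × 19.7) = 0.446 / 3.364 = 0.1326.
Substrate removed = Q·(S₀ − S) = 1170 m³/d × (760 − 13.5) g/m³ = 8.73×10^5 g/d = 873.4 kg/d.
Net sludge production P_X = 0.1326 × 873.4 = 115.8 kg VSS/d.
Carbonaceous O₂ demand = substrate oxidised − cell-mass equivalent = 873.4 − 1.42 × 115.8 = 709.0 kg O₂/d.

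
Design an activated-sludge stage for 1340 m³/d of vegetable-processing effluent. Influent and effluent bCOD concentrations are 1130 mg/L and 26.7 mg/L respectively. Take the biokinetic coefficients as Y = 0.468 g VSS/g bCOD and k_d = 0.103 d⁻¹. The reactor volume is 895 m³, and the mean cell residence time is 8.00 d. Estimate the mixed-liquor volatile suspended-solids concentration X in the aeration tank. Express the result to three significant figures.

X ≈ 3390 mg/L

X = Y·Q·ΔS·θ_c / [V·(1 + k_d θ_c)] = 0.468 × 1340 × (1130 − 26.7) × 8.00 / [895 × (1 + 0.103 × 8.00)] = 3391 mg/L.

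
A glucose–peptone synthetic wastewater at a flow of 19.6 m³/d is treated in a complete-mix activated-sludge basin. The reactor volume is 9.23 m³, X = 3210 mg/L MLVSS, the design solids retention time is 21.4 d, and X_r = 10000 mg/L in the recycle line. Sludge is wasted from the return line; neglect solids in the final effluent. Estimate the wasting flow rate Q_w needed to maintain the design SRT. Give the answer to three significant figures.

Q_w = (V·X)/(θ_c X_r) = 9.230 × 3210 / (21.4 × 10000) = 0.1385 m³/d.

Q_w ≈ 0.138 m³/d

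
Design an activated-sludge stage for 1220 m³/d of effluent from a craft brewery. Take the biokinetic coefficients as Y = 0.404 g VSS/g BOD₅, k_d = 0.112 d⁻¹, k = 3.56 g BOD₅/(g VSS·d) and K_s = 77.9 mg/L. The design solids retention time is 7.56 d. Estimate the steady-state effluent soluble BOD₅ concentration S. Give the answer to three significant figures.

Effluent substrate depends only on kinetics and SRT: S = K_s(1 + k_d θ_c) / [θ_c(Yk − k_d) − 1] = 77.9 × (1 + 0.112 × 7.56) / [7.56 × (0.404 × 3.56 − 0.112) − 1] = 143.9 / 9.026 = 15.94 mg/L.

S ≈ 15.9 mg/L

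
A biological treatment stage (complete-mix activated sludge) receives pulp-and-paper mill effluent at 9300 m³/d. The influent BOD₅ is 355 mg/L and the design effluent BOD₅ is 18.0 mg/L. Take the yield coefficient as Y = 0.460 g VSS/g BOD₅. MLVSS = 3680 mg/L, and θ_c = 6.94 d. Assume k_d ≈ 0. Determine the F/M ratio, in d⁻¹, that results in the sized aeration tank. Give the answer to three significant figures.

Biomass mass balance (decay neglected): V·X = Y·Q·(S₀ − S)·θ_c, so V = 0.460 × 9300 × (355 − 18.0) × 6.94 / 3680 = 2719 m³.
F/M = Q·S₀ / (V·X) = 9300 × 355 / (2719 × 3680) = 0.3300 g BOD₅·(g VSS·d)⁻¹.

F/M ≈ 0.330 d⁻¹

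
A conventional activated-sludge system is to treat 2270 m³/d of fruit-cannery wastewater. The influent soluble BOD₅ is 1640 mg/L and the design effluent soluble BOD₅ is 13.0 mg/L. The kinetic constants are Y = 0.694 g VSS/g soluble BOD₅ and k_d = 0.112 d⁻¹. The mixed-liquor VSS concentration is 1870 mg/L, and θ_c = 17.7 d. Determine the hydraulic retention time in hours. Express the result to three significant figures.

Rearranging the biomass balance for a CMAS with decay, V = Y·Q·ΔS·θ_c / [X·(1+k_d θ_c)] = 0.694 × 2270 × (1640 − 13.0) × 17.7 / [1870 × (1 + 0.112 × 17.7)] = 4.54×10^7 / 5577 = 8135 m³.
Hydraulic retention time τ = V/Q = 8135 / 2270 = 3.584 d = 86.01 h.

τ ≈ 86.0 h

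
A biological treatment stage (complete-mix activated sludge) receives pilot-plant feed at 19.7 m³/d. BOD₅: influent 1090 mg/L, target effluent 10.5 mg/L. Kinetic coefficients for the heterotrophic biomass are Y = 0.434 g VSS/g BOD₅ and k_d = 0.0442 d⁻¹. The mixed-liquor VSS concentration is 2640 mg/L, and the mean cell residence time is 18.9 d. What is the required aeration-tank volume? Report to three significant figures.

V ≈ 36.0 m³

Rearranging the biomass balance for a CMAS with decay, V = Y·Q·ΔS·θ_c / [X·(1+k_d θ_c)] = 0.434 × 19.7 × (1090 − 10.5) × 18.9 / [2640 × (1 + 0.0442 × 18.9)] = 1.74×10^5 / 4845 = 36.00 m³.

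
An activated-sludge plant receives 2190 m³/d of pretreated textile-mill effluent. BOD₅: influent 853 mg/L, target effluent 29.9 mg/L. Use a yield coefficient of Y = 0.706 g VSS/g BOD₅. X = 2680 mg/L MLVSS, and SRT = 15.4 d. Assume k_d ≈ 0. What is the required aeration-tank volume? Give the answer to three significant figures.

V ≈ 7310 m³

V·X = Y·Q·ΔS·θ_c gives V = 0.706 × 2190 × (853 − 29.9) × 15.4 / 2680 = 7313 m³.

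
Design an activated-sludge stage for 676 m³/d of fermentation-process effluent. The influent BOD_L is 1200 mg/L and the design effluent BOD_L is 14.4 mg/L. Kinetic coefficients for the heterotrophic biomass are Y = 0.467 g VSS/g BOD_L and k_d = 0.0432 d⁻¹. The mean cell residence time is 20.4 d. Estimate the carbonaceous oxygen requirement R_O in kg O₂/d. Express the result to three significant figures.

Y_obs = Y / (1 + k_d θ_c) = 0.467 / (1 + 0.0432 × 20.4) = 0.467 / 1.881 = 0.2482.
Mass of BOD_L removed per day: Q(S₀ − S) = 676 × 1186 g/m³ = 801.5 kg/d.
P_X = Y_obs·Q·(S₀ − S) = 0.2482 × 801.5 = 199.0 kg VSS/d.
R_O = Q·ΔS − 1.42 P_X = 801.5 − 282.5 = 519.0 kg O₂/d.

R_O ≈ 519 kg O₂/d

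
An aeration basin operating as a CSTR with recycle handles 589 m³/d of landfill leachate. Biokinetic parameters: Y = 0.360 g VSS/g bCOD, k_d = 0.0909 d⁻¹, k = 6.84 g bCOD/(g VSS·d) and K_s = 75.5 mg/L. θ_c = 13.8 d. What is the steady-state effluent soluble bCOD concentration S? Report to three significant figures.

S ≈ 5.36 mg/L

Effluent substrate depends only on kinetics and SRT: S = K_s(1 + k_d θ_c) / [θ_c(Yk − k_d) − 1] = 75.5 × (1 + 0.0909 × 13.8) / [13.8 × (0.360 × 6.84 − 0.0909) − 1] = 170.2 / 31.73 = 5.365 mg/L.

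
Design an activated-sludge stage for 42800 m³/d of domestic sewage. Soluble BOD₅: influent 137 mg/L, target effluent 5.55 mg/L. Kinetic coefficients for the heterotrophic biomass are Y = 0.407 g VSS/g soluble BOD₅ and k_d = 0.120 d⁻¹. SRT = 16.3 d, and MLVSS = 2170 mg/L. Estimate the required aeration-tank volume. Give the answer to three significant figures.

V ≈ 5820 m³

From the SRT design equation V = Y Q (S₀−S) θ_c / [X (1 + k_d θ_c)] = 0.407 × 42800 × (137 − 5.55) × 16.3 / [2170 × (1 + 0.120 × 16.3)] = 3.73×10^7 / 6415 = 5819 m³.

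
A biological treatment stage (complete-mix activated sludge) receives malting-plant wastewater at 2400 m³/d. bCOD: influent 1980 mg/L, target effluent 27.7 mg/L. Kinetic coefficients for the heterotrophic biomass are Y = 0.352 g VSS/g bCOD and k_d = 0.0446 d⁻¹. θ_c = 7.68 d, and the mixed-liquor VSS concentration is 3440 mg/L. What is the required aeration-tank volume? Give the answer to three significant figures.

From the SRT design equation V = Y Q (S₀−S) θ_c / [X (1 + k_d θ_c)] = 0.352 × 2400 × (1980 − 27.7) × 7.68 / [3440 × (1 + 0.0446 × 7.68)] = 1.27×10^7 / 4618 = 2743 m³.

V ≈ 2740 m³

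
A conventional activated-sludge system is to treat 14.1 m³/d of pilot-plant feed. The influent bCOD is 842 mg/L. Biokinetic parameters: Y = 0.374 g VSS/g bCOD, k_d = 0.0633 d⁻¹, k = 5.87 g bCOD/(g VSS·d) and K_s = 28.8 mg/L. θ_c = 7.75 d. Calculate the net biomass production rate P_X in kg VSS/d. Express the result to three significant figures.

P_X ≈ 2.97 kg VSS/d

For a completely mixed reactor with recycle the Lawrence–McCarty relation gives S = K_s·(1 + k_d·θ_c) / [θ_c·(Y·k − k_d) − 1] = 28.8 × (1 + 0.0633 × 7.75) / [7.75 × (0.374 × 5.87 − 0.0633) − 1] = 42.93 / 15.52 = 2.765 mg/L.
Y_obs = Y / (1 + k_d θ_c) = 0.374 / (1 + 0.0633 × 7.75) = 0.374 / 1.491 = 0.2509.
Substrate removed = Q·(S₀ − S) = 14.1 m³/d × (842 − 2.77) g/m³ = 1.18×10^4 g/d = 11.83 kg/d.
So the net sludge growth is P_X = 0.2509 × 11.83 = 2.969 kg VSS/d.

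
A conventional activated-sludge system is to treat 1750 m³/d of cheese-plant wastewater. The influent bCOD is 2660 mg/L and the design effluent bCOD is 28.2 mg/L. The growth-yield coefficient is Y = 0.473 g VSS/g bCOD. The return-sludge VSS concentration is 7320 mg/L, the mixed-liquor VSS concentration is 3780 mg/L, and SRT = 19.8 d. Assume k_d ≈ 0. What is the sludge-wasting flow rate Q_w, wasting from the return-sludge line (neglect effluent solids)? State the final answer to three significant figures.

Q_w ≈ 298 m³/d

V·X = Y·Q·ΔS·θ_c gives V = 0.473 × 1750 × (2660 − 28.2) × 19.8 / 3780 = 11411 m³.
Wasting from the return line (neglecting effluent solids): Q_w = V·X / (θ_c·X_r) = 11411 × 3780 / (19.8 × 7320) = 297.6 m³/d.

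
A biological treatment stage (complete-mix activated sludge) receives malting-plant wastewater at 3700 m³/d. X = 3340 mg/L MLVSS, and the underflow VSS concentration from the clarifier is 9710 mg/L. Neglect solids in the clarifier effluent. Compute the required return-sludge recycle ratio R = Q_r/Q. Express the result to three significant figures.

Mass balance around the secondary clarifier (neglecting effluent solids): R = X / (X_r − X) = 3340 / (9710 − 3340) = 0.5243.

R ≈ 0.524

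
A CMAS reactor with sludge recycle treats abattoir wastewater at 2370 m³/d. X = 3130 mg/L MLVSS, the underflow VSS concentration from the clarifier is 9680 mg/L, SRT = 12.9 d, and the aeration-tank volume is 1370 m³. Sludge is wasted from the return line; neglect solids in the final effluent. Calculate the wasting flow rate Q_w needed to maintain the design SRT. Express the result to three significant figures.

Q_w = (V·X)/(θ_c X_r) = 1370 × 3130 / (12.9 × 9680) = 34.34 m³/d.

Q_w ≈ 34.3 m³/d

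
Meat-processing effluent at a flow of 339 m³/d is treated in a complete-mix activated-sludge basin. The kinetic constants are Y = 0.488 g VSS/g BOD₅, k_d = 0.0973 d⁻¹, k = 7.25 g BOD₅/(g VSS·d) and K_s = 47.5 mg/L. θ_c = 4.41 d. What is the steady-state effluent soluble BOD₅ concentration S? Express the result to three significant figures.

S ≈ 4.79 mg/L

From the Monod/SRT balance for a CMAS, S = K_s·(1+k_d θ_c)/[θ_c·(Y k − k_d) − 1] = 47.5 × (1 + 0.0973 × 4.41) / [4.41 × (0.488 × 7.25 − 0.0973) − 1] = 67.88 / 14.17 = 4.789 mg/L.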